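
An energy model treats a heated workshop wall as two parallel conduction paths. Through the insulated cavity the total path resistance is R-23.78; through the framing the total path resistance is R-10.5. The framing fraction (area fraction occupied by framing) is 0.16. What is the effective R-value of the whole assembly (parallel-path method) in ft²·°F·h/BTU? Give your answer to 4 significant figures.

19.78 ft²·°F·h/BTU

U_eff = 0.84/23.78 + 0.16/10.5 = 0.035324 + 0.015238 = 0.050562
R_eff = 1/U_eff = 19.778 ft²·°F·h/BTU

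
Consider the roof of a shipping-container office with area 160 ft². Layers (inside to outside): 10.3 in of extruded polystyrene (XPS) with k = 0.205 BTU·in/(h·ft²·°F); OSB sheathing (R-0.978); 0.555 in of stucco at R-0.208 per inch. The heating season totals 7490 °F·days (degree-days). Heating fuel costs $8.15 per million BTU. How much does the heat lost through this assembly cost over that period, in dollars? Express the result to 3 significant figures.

10.3/0.205 = 50.24
0.555 × 0.208 = 0.1154
R_total = 50.24 + 0.978 + 0.1154 = 51.34 ft²·°F·h/BTU
E = A × HDD × 24 / R = 160 × 7490 × 24 / 51.34 = 560200 BTU
Cost = 560200/10⁶ × 8.15 = $4.566

4.57 dollars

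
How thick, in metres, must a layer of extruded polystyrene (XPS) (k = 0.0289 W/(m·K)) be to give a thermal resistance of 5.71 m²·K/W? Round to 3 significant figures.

0.165 m

L = R·k = 5.71 × 0.0289 = 0.165 m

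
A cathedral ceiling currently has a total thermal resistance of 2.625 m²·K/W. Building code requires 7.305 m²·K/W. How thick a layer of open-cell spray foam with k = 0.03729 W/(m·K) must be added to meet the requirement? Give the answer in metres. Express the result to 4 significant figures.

ΔR = 7.305 − 2.625 = 4.68 m²·K/W
L = ΔR × k = 4.68 × 0.03729 = 0.17452 m

0.1745 m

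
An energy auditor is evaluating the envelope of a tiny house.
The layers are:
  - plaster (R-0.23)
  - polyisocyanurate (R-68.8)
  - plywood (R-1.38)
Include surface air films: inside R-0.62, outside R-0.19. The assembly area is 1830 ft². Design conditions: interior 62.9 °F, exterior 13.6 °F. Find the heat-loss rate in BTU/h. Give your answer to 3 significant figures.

R_total = 0.62 + 0.23 + 68.8 + 1.38 + 0.19 = 71.22 ft²·°F·h/BTU
Q = A·ΔT/R = 1830 × (62.9 − 13.6) / 71.22 = 1267 BTU/h

1270 BTU/h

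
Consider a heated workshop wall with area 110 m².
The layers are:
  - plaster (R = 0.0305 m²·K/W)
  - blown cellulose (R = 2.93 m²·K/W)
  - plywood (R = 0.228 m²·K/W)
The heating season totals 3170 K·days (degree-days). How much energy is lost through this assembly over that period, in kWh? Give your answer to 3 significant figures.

2620 kWh

R_total = 0.0305 + 2.93 + 0.228 = 3.189 m²·K/W
E = A × HDD × 24 / R / 1000 = 110 × 3170 × 24 / 3.189 / 1000 = 2625 kWh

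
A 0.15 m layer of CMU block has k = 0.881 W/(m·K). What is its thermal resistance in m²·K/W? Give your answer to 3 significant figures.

0.170 m²·K/W

R = L/k = 0.15/0.881 = 0.1703 m²·K/W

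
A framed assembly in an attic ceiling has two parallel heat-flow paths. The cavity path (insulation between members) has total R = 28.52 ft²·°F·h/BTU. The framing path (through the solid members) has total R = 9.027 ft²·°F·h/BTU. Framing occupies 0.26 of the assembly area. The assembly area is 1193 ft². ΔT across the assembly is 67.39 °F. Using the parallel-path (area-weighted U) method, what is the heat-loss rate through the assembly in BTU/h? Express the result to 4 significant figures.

U_eff = 0.74/28.52 + 0.26/9.027 = 0.025947 + 0.028802 = 0.054749
R_eff = 1/U_eff = 18.265 ft²·°F·h/BTU
Q = 1193 × 67.39 / 18.265 = 4401.6 BTU/h

4402 BTU/h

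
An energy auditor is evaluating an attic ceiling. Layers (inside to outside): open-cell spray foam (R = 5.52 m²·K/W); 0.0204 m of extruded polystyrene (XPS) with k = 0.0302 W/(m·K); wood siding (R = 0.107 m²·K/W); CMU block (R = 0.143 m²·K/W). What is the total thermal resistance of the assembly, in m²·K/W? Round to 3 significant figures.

6.45 m²·K/W

0.0204/0.0302 = 0.6755
R_total = 5.52 + 0.6755 + 0.107 + 0.143 = 6.445 m²·K/W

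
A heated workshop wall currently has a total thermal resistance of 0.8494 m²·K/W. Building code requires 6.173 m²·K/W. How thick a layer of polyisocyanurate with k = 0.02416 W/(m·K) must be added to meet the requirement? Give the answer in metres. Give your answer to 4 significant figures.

ΔR = 6.173 − 0.8494 = 5.3236 m²·K/W
L = ΔR × k = 5.3236 × 0.02416 = 0.12862 m

0.1286 m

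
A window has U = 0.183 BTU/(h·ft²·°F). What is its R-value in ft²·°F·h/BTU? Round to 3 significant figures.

R = 1/U = 1/0.183 = 5.464

5.46 ft²·°F·h/BTU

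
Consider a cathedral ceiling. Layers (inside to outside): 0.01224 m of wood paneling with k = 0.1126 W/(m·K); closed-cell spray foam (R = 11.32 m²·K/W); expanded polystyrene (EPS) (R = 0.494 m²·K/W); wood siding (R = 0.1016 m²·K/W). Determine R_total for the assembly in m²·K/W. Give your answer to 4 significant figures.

12.02 m²·K/W

0.01224/0.1126 = 0.1087
R_total = 0.1087 + 11.32 + 0.494 + 0.1016 = 12.024 m²·K/W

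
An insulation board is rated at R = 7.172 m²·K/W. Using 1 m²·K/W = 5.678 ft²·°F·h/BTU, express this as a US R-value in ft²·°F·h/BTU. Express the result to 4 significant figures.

R_US = 7.172 × 5.678 = 40.723

40.72 ft²·°F·h/BTU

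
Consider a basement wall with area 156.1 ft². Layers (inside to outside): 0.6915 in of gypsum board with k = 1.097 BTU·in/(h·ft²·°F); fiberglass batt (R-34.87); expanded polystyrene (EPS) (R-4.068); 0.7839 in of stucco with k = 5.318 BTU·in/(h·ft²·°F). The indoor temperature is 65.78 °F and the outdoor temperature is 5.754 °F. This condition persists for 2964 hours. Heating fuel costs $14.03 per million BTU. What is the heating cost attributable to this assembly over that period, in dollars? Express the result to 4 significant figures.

0.6915/1.097 = 0.63036
0.7839/5.318 = 0.14741
R_total = 0.63036 + 34.87 + 4.068 + 0.14741 = 39.716 ft²·°F·h/BTU
Q = 156.1 × (65.78 − 5.754) / 39.716 = 235.93 BTU/h
E = 235.93 × 2964 = 699290 BTU
Cost = 699290/10⁶ × 14.03 = $9.811

9.811 dollars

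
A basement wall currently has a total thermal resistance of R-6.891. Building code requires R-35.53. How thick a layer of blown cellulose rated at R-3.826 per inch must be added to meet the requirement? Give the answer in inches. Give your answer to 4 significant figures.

7.485 in

ΔR = 35.53 − 6.891 = 28.639 ft²·°F·h/BTU
L = ΔR / (R/in) = 28.639/3.826 = 7.4854 in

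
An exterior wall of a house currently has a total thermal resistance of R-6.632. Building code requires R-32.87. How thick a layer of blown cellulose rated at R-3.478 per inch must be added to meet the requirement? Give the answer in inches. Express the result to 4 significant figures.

7.544 in

ΔR = 32.87 − 6.632 = 26.238 ft²·°F·h/BTU
L = ΔR / (R/in) = 26.238/3.478 = 7.544 in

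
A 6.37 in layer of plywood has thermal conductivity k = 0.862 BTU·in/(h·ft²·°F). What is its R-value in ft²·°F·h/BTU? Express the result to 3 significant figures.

7.39 ft²·°F·h/BTU

R = L/k = 6.37/0.862 = 7.39 ft²·°F·h/BTU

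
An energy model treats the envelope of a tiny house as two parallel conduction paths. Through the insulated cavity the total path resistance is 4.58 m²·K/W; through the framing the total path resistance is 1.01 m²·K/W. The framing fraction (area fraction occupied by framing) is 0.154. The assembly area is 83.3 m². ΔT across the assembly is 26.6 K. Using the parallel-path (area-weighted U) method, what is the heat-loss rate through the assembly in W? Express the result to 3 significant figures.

747 W

U_eff = 0.846/4.58 + 0.154/1.01 = 0.1847 + 0.1525 = 0.3372
R_eff = 1/U_eff = 2.966 m²·K/W
Q = 83.3 × 26.6 / 2.966 = 747.1 W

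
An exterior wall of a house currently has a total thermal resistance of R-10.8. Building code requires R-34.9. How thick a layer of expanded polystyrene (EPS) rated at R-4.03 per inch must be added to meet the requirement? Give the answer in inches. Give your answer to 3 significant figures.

ΔR = 34.9 − 10.8 = 24.1 ft²·°F·h/BTU
L = ΔR / (R/in) = 24.1/4.03 = 5.98 in

5.98 in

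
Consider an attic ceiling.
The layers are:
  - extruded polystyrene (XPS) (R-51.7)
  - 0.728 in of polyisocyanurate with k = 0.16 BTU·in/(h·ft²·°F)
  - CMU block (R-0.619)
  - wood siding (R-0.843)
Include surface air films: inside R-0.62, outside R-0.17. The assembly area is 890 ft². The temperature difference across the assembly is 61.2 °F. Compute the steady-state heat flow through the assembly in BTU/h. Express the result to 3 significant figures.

0.728/0.16 = 4.55
R_total = 0.62 + 51.7 + 4.55 + 0.619 + 0.843 + 0.17 = 58.5 ft²·°F·h/BTU
Q = A·ΔT/R = 890 × 61.2 / 58.5 = 931 BTU/h

931 BTU/h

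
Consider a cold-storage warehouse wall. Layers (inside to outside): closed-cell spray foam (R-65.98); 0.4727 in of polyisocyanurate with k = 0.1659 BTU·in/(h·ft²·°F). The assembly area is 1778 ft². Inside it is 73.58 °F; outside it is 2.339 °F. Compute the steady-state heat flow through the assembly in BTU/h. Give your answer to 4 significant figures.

0.4727/0.1659 = 2.8493
R_total = 65.98 + 2.8493 = 68.829 ft²·°F·h/BTU
Q = A·ΔT/R = 1778 × (73.58 − 2.339) / 68.829 = 1840.3 BTU/h

1840 BTU/h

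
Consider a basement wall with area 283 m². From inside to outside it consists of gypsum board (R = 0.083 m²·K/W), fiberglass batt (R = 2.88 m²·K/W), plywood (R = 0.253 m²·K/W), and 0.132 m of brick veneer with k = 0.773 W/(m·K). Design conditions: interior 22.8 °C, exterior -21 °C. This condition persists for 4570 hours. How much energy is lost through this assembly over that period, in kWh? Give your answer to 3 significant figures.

0.132/0.773 = 0.1708
R_total = 0.083 + 2.88 + 0.253 + 0.1708 = 3.387 m²·K/W
Q = 283 × (22.8 − (-21)) / 3.387 = 3660 W
E = 3660 W × 4570 h / 1000 = 16730 kWh

16700 kWh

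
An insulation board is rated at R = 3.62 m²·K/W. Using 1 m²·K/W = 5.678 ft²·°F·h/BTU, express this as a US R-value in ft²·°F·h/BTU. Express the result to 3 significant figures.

20.6 ft²·°F·h/BTU

R_US = 3.62 × 5.678 = 20.55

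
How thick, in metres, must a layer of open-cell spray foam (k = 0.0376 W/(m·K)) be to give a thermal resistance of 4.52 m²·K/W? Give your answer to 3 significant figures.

0.170 m

L = R·k = 4.52 × 0.0376 = 0.17 m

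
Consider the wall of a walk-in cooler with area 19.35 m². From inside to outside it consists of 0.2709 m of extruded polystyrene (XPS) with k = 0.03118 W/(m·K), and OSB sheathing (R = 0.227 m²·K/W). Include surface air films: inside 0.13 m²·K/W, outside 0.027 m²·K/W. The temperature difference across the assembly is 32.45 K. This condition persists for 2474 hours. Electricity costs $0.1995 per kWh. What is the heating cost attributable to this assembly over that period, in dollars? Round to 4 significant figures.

0.2709/0.03118 = 8.6883
R_total = 0.13 + 8.6883 + 0.227 + 0.027 = 9.0723 m²·K/W
Q = 19.35 × 32.45 / 9.0723 = 69.212 W
E = 69.212 W × 2474 h / 1000 = 171.23 kWh
Cost = 171.23 × 0.1995 = $34.16

34.16 dollars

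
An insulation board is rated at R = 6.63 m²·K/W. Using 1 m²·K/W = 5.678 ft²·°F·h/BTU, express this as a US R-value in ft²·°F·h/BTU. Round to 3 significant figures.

R_US = 6.63 × 5.678 = 37.65

37.6 ft²·°F·h/BTU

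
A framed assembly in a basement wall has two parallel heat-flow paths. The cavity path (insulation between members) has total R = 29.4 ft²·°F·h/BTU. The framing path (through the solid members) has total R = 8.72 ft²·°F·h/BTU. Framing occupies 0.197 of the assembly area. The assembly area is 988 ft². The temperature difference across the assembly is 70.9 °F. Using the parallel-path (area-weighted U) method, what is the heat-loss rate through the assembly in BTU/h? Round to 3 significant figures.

3500 BTU/h

U_eff = 0.803/29.4 + 0.197/8.72 = 0.02731 + 0.02259 = 0.0499
R_eff = 1/U_eff = 20.04 ft²·°F·h/BTU
Q = 988 × 70.9 / 20.04 = 3496 BTU/h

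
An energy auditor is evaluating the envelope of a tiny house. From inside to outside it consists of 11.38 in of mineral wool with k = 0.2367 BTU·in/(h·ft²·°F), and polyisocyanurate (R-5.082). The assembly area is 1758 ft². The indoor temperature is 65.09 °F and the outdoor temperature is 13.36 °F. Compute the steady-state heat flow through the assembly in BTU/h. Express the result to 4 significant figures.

1711 BTU/h

11.38/0.2367 = 48.078
R_total = 48.078 + 5.082 = 53.16 ft²·°F·h/BTU
Q = A·ΔT/R = 1758 × (65.09 − 13.36) / 53.16 = 1710.7 BTU/h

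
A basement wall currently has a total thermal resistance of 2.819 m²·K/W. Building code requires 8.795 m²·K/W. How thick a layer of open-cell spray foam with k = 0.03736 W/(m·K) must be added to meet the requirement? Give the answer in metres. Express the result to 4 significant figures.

ΔR = 8.795 − 2.819 = 5.976 m²·K/W
L = ΔR × k = 5.976 × 0.03736 = 0.22326 m

0.2233 m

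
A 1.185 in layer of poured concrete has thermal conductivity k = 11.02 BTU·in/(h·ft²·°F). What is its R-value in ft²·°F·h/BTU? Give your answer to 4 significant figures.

R = L/k = 1.185/11.02 = 0.10753 ft²·°F·h/BTU

0.1075 ft²·°F·h/BTU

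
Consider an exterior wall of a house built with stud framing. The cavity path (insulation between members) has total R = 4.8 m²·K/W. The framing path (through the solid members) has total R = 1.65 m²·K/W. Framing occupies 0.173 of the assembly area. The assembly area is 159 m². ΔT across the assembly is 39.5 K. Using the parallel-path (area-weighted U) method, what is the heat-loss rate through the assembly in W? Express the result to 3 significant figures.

U_eff = 0.827/4.8 + 0.173/1.65 = 0.1723 + 0.1048 = 0.2771
R_eff = 1/U_eff = 3.608 m²·K/W
Q = 159 × 39.5 / 3.608 = 1741 W

1740 W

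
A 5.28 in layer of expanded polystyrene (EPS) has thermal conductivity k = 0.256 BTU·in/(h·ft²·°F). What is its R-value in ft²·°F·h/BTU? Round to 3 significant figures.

R = L/k = 5.28/0.256 = 20.62 ft²·°F·h/BTU

20.6 ft²·°F·h/BTU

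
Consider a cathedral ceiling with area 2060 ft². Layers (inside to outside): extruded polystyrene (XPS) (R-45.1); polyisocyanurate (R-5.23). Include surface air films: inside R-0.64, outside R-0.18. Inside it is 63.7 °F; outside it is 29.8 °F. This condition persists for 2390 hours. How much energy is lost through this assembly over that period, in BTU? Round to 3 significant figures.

R_total = 0.64 + 45.1 + 5.23 + 0.18 = 51.15 ft²·°F·h/BTU
Q = 2060 × (63.7 − 29.8) / 51.15 = 1365 BTU/h
E = 1365 × 2390 = 3263000 BTU

3260000 BTU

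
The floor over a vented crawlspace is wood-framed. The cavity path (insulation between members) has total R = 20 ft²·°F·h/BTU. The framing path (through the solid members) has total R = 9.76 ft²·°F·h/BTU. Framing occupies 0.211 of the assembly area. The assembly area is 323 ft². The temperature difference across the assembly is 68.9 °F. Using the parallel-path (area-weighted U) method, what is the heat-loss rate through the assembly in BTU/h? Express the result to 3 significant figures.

1360 BTU/h

U_eff = 0.789/20 + 0.211/9.76 = 0.03945 + 0.02162 = 0.06107
R_eff = 1/U_eff = 16.37 ft²·°F·h/BTU
Q = 323 × 68.9 / 16.37 = 1359 BTU/h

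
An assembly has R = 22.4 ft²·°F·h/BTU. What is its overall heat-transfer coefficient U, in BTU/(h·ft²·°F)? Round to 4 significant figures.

U = 1/R = 1/22.4 = 0.044643

0.04464 BTU/(h·ft²·°F)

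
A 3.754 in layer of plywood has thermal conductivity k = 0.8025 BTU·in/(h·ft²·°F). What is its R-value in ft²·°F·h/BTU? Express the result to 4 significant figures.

4.678 ft²·°F·h/BTU

R = L/k = 3.754/0.8025 = 4.6779 ft²·°F·h/BTU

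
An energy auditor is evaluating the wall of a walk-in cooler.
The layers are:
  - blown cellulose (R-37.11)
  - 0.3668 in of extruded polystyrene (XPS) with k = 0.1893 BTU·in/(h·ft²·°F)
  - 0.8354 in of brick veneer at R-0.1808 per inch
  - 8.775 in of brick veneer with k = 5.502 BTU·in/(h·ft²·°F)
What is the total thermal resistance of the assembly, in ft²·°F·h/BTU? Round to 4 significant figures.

40.79 ft²·°F·h/BTU

0.3668/0.1893 = 1.9377
0.8354 × 0.1808 = 0.15104
8.775/5.502 = 1.5949
R_total = 37.11 + 1.9377 + 0.15104 + 1.5949 = 40.794 ft²·°F·h/BTU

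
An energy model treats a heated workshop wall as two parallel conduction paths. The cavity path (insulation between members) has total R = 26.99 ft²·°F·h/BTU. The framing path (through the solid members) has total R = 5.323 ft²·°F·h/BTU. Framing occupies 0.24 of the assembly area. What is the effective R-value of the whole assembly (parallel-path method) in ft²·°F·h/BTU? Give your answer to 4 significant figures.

U_eff = 0.76/26.99 + 0.24/5.323 = 0.028159 + 0.045087 = 0.073246
R_eff = 1/U_eff = 13.653 ft²·°F·h/BTU

13.65 ft²·°F·h/BTU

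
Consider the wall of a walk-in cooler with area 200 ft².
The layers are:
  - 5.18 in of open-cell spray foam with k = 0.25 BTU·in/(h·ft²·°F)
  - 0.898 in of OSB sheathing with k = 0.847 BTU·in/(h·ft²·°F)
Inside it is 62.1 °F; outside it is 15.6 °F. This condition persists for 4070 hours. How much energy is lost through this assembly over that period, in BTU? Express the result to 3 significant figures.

5.18/0.25 = 20.72
0.898/0.847 = 1.06
R_total = 20.72 + 1.06 = 21.78 ft²·°F·h/BTU
Q = 200 × (62.1 − 15.6) / 21.78 = 427 BTU/h
E = 427 × 4070 = 1738000 BTU

1740000 BTU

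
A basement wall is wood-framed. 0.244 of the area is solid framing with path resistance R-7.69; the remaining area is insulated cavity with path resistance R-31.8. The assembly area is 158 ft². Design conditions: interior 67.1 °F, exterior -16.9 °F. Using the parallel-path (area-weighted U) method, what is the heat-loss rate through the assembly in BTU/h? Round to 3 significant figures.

U_eff = 0.756/31.8 + 0.244/7.69 = 0.02377 + 0.03173 = 0.0555
R_eff = 1/U_eff = 18.02 ft²·°F·h/BTU
Q = 158 × (67.1 − (-16.9)) / 18.02 = 736.6 BTU/h

737 BTU/h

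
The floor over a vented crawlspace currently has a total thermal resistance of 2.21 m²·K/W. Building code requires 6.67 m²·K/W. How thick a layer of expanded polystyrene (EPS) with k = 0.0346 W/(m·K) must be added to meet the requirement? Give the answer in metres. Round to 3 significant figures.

0.154 m

ΔR = 6.67 − 2.21 = 4.46 m²·K/W
L = ΔR × k = 4.46 × 0.0346 = 0.1543 m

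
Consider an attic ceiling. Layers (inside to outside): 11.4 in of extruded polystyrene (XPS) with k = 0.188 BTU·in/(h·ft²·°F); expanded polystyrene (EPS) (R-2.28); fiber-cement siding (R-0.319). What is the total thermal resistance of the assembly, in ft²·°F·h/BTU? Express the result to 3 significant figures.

63.2 ft²·°F·h/BTU

11.4/0.188 = 60.64
R_total = 60.64 + 2.28 + 0.319 = 63.24 ft²·°F·h/BTU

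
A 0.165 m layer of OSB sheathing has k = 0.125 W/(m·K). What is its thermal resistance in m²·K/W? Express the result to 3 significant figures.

1.32 m²·K/W

R = L/k = 0.165/0.125 = 1.32 m²·K/W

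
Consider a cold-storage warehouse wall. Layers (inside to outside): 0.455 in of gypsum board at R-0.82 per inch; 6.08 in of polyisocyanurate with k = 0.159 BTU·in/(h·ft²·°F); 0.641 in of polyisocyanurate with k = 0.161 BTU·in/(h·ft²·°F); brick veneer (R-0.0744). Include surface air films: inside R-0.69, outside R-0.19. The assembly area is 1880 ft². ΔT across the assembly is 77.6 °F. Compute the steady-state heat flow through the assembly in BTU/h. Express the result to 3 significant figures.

3350 BTU/h

0.455 × 0.82 = 0.3731
6.08/0.159 = 38.24
0.641/0.161 = 3.981
R_total = 0.69 + 0.3731 + 38.24 + 3.981 + 0.0744 + 0.19 = 43.55 ft²·°F·h/BTU
Q = A·ΔT/R = 1880 × 77.6 / 43.55 = 3350 BTU/h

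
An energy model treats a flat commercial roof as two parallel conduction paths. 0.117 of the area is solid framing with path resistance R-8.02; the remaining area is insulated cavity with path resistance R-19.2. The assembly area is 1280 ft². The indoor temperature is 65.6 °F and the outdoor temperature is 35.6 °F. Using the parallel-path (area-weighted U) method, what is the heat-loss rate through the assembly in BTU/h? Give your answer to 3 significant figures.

2330 BTU/h

U_eff = 0.883/19.2 + 0.117/8.02 = 0.04599 + 0.01459 = 0.06058
R_eff = 1/U_eff = 16.51 ft²·°F·h/BTU
Q = 1280 × (65.6 − 35.6) / 16.51 = 2326 BTU/h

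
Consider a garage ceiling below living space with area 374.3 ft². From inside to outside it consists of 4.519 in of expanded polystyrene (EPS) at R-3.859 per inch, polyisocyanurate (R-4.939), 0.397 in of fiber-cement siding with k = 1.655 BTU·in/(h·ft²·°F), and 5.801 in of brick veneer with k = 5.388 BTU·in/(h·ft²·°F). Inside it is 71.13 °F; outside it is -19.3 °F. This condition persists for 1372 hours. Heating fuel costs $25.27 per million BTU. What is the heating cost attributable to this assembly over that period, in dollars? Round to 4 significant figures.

4.519 × 3.859 = 17.439
0.397/1.655 = 0.23988
5.801/5.388 = 1.0767
R_total = 17.439 + 4.939 + 0.23988 + 1.0767 = 23.694 ft²·°F·h/BTU
Q = 374.3 × (71.13 − (-19.3)) / 23.694 = 1428.5 BTU/h
E = 1428.5 × 1372 = 1959900 BTU
Cost = 1959900/10⁶ × 25.27 = $49.528

49.53 dollars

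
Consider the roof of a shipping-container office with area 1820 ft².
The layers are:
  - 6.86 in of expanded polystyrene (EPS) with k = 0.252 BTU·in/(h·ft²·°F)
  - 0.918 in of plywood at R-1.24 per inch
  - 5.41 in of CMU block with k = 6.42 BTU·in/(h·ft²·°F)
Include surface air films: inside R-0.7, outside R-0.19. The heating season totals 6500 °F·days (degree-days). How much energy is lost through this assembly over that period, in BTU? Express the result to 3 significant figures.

9430000 BTU

6.86/0.252 = 27.22
0.918 × 1.24 = 1.138
5.41/6.42 = 0.8427
R_total = 0.7 + 27.22 + 1.138 + 0.8427 + 0.19 = 30.09 ft²·°F·h/BTU
E = A × HDD × 24 / R = 1820 × 6500 × 24 / 30.09 = 9435000 BTU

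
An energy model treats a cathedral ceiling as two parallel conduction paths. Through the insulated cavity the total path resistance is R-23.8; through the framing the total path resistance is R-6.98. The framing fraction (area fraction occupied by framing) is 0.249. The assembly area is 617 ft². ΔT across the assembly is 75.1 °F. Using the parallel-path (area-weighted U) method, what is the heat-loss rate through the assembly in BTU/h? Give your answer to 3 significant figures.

U_eff = 0.751/23.8 + 0.249/6.98 = 0.03155 + 0.03567 = 0.06723
R_eff = 1/U_eff = 14.87 ft²·°F·h/BTU
Q = 617 × 75.1 / 14.87 = 3115 BTU/h

3120 BTU/h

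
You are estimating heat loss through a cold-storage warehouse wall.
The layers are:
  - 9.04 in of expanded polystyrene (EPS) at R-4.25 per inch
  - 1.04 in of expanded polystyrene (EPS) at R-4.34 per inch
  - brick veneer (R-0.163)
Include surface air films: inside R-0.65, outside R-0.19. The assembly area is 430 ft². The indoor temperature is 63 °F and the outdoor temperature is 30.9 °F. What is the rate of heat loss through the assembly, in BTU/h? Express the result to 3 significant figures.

314 BTU/h

9.04 × 4.25 = 38.42
1.04 × 4.34 = 4.514
R_total = 0.65 + 38.42 + 4.514 + 0.163 + 0.19 = 43.94 ft²·°F·h/BTU
Q = A·ΔT/R = 430 × (63 − 30.9) / 43.94 = 314.2 BTU/h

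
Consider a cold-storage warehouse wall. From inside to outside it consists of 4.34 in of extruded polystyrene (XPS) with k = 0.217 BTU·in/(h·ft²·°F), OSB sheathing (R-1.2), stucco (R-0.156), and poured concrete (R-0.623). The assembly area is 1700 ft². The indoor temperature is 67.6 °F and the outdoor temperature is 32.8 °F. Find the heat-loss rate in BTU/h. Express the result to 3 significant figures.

2690 BTU/h

4.34/0.217 = 20
R_total = 20 + 1.2 + 0.156 + 0.623 = 21.98 ft²·°F·h/BTU
Q = A·ΔT/R = 1700 × (67.6 − 32.8) / 21.98 = 2692 BTU/h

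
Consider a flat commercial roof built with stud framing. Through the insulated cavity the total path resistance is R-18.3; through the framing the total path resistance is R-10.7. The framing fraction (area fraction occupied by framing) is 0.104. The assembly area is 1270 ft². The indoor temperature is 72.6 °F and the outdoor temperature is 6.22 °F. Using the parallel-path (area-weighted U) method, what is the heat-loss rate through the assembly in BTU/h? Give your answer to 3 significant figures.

U_eff = 0.896/18.3 + 0.104/10.7 = 0.04896 + 0.00972 = 0.05868
R_eff = 1/U_eff = 17.04 ft²·°F·h/BTU
Q = 1270 × (72.6 − 6.22) / 17.04 = 4947 BTU/h

4950 BTU/h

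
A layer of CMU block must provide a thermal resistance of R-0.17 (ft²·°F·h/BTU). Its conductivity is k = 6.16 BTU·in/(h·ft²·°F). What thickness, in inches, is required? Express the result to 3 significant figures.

L = R × k = 0.17 × 6.16 = 1.047 in

1.05 in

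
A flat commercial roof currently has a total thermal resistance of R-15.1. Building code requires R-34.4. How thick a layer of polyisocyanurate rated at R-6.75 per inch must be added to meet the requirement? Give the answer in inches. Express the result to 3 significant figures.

2.86 in

ΔR = 34.4 − 15.1 = 19.3 ft²·°F·h/BTU
L = ΔR / (R/in) = 19.3/6.75 = 2.859 in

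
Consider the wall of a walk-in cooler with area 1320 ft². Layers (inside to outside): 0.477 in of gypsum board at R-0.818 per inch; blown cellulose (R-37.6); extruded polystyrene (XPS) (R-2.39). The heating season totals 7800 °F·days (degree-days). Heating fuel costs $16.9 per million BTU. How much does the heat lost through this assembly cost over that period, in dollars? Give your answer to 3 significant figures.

0.477 × 0.818 = 0.3902
R_total = 0.3902 + 37.6 + 2.39 = 40.38 ft²·°F·h/BTU
E = A × HDD × 24 / R = 1320 × 7800 × 24 / 40.38 = 6119000 BTU
Cost = 6119000/10⁶ × 16.9 = $103.4

103 dollars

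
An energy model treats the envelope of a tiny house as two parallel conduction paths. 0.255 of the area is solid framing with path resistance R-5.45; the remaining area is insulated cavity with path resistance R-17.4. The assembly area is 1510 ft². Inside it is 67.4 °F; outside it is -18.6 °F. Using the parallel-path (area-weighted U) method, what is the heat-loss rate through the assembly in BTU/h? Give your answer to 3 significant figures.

U_eff = 0.745/17.4 + 0.255/5.45 = 0.04282 + 0.04679 = 0.08961
R_eff = 1/U_eff = 11.16 ft²·°F·h/BTU
Q = 1510 × (67.4 − (-18.6)) / 11.16 = 11640 BTU/h

11600 BTU/h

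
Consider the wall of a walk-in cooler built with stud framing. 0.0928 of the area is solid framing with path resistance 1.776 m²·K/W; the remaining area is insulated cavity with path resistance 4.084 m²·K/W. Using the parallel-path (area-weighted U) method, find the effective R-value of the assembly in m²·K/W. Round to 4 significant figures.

3.644 m²·K/W

U_eff = 0.9072/4.084 + 0.0928/1.776 = 0.22214 + 0.052252 = 0.27439
R_eff = 1/U_eff = 3.6445 m²·K/W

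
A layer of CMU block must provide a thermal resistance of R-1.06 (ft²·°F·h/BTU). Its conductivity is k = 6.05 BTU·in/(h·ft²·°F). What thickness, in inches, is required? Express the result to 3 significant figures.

L = R × k = 1.06 × 6.05 = 6.413 in

6.41 in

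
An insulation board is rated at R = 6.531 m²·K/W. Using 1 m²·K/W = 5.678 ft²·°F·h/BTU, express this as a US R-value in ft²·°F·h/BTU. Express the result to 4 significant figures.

R_US = 6.531 × 5.678 = 37.083

37.08 ft²·°F·h/BTU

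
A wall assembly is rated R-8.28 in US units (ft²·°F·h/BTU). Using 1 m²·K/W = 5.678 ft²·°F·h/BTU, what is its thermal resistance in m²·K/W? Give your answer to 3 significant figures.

R_SI = 8.28/5.678 = 1.458

1.46 m²·K/W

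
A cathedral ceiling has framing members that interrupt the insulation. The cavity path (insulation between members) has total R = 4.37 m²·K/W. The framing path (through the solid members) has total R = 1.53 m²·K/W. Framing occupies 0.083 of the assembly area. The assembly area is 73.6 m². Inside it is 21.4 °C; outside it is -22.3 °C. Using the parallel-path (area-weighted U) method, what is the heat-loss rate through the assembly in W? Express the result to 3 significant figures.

U_eff = 0.917/4.37 + 0.083/1.53 = 0.2098 + 0.05425 = 0.2641
R_eff = 1/U_eff = 3.787 m²·K/W
Q = 73.6 × (21.4 − (-22.3)) / 3.787 = 849.4 W

849 W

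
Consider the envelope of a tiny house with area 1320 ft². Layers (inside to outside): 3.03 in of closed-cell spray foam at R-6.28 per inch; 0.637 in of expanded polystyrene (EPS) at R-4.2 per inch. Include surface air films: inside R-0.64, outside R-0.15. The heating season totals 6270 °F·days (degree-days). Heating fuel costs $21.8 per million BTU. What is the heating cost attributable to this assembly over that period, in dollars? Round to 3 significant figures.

3.03 × 6.28 = 19.03
0.637 × 4.2 = 2.675
R_total = 0.64 + 19.03 + 2.675 + 0.15 = 22.49 ft²·°F·h/BTU
E = A × HDD × 24 / R = 1320 × 6270 × 24 / 22.49 = 8831000 BTU
Cost = 8831000/10⁶ × 21.8 = $192.5

193 dollars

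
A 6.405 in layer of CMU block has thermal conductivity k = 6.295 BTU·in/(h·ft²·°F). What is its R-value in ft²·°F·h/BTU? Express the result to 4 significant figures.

R = L/k = 6.405/6.295 = 1.0175 ft²·°F·h/BTU

1.017 ft²·°F·h/BTU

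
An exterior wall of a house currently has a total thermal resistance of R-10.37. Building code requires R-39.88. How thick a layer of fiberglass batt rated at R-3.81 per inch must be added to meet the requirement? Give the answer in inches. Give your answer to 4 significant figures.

7.745 in

ΔR = 39.88 − 10.37 = 29.51 ft²·°F·h/BTU
L = ΔR / (R/in) = 29.51/3.81 = 7.7454 in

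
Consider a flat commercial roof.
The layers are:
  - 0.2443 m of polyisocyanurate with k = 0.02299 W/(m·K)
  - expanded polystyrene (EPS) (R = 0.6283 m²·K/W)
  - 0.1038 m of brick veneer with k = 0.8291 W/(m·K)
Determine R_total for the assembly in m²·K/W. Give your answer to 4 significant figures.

11.38 m²·K/W

0.2443/0.02299 = 10.626
0.1038/0.8291 = 0.1252
R_total = 10.626 + 0.6283 + 0.1252 = 11.38 m²·K/W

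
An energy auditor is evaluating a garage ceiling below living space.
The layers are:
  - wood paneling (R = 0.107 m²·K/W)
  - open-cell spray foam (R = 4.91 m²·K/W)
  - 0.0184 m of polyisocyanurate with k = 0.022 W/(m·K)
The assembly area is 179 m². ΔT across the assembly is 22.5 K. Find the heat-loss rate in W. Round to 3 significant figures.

688 W

0.0184/0.022 = 0.8364
R_total = 0.107 + 4.91 + 0.8364 = 5.853 m²·K/W
Q = A·ΔT/R = 179 × 22.5 / 5.853 = 688.1 W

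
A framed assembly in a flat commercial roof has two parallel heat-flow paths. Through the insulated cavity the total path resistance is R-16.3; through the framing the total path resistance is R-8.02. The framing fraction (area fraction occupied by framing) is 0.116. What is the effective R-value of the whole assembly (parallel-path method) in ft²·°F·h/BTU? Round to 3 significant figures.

14.6 ft²·°F·h/BTU

U_eff = 0.884/16.3 + 0.116/8.02 = 0.05423 + 0.01446 = 0.0687
R_eff = 1/U_eff = 14.56 ft²·°F·h/BTU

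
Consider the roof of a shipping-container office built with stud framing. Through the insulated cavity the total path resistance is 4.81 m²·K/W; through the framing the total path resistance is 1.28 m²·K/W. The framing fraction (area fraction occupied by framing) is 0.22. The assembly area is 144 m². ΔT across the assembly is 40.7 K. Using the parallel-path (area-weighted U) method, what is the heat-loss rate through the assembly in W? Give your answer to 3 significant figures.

U_eff = 0.78/4.81 + 0.22/1.28 = 0.1622 + 0.1719 = 0.334
R_eff = 1/U_eff = 2.994 m²·K/W
Q = 144 × 40.7 / 2.994 = 1958 W

1960 W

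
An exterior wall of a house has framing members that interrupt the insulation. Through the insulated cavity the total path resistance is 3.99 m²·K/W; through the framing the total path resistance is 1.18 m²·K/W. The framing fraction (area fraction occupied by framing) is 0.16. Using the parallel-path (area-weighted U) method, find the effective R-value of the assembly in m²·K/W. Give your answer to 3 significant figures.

2.89 m²·K/W

U_eff = 0.84/3.99 + 0.16/1.18 = 0.2105 + 0.1356 = 0.3461
R_eff = 1/U_eff = 2.889 m²·K/W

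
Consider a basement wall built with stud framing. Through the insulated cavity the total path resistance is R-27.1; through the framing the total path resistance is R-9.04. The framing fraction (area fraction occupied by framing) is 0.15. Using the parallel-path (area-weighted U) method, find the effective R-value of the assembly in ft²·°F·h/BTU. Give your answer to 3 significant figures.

U_eff = 0.85/27.1 + 0.15/9.04 = 0.03137 + 0.01659 = 0.04796
R_eff = 1/U_eff = 20.85 ft²·°F·h/BTU

20.9 ft²·°F·h/BTU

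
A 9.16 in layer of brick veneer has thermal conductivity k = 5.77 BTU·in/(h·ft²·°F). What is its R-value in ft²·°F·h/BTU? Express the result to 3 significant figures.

1.59 ft²·°F·h/BTU

R = L/k = 9.16/5.77 = 1.588 ft²·°F·h/BTU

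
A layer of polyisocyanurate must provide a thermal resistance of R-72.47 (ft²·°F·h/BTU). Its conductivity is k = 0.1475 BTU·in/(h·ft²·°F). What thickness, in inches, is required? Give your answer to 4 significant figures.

L = R × k = 72.47 × 0.1475 = 10.689 in

10.69 in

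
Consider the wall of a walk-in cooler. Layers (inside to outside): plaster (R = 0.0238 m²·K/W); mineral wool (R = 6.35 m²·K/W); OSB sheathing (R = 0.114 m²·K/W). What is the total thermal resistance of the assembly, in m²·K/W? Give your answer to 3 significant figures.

R_total = 0.0238 + 6.35 + 0.114 = 6.488 m²·K/W

6.49 m²·K/W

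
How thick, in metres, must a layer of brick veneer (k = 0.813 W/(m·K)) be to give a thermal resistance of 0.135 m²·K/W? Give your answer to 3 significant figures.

0.110 m

L = R·k = 0.135 × 0.813 = 0.1098 m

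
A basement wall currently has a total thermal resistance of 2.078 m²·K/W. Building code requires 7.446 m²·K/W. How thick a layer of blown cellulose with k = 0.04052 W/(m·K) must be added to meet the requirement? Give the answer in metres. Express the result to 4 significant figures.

0.2175 m

ΔR = 7.446 − 2.078 = 5.368 m²·K/W
L = ΔR × k = 5.368 × 0.04052 = 0.21751 m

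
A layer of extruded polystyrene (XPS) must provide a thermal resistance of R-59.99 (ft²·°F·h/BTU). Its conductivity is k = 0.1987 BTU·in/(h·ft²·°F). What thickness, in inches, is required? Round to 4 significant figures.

11.92 in

L = R × k = 59.99 × 0.1987 = 11.92 in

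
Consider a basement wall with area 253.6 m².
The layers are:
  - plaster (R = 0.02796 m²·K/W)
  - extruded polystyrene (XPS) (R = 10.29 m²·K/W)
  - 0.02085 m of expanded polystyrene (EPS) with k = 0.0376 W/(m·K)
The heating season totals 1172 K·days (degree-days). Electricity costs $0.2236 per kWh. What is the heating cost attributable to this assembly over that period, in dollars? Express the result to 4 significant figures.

146.7 dollars

0.02085/0.0376 = 0.55452
R_total = 0.02796 + 10.29 + 0.55452 = 10.872 m²·K/W
E = A × HDD × 24 / R / 1000 = 253.6 × 1172 × 24 / 10.872 / 1000 = 656.08 kWh
Cost = 656.08 × 0.2236 = $146.7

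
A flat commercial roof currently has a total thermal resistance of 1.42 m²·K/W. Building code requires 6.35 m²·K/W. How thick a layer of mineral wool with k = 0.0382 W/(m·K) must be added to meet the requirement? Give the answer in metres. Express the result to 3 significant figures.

ΔR = 6.35 − 1.42 = 4.93 m²·K/W
L = ΔR × k = 4.93 × 0.0382 = 0.1883 m

0.188 m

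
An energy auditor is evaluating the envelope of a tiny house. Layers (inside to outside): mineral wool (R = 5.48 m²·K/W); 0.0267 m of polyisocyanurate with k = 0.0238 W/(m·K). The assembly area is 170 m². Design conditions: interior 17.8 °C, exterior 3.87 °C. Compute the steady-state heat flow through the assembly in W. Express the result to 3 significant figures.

0.0267/0.0238 = 1.122
R_total = 5.48 + 1.122 = 6.602 m²·K/W
Q = A·ΔT/R = 170 × (17.8 − 3.87) / 6.602 = 358.7 W

359 W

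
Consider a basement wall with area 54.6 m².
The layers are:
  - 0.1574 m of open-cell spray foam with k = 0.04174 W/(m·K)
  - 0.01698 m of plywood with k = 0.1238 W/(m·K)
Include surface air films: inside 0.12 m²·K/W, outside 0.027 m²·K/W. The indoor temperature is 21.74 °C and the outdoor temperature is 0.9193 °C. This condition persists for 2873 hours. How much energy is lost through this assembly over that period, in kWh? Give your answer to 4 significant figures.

0.1574/0.04174 = 3.771
0.01698/0.1238 = 0.13716
R_total = 0.12 + 3.771 + 0.13716 + 0.027 = 4.0551 m²·K/W
Q = 54.6 × (21.74 − 0.9193) / 4.0551 = 280.34 W
E = 280.34 W × 2873 h / 1000 = 805.42 kWh

805.4 kWh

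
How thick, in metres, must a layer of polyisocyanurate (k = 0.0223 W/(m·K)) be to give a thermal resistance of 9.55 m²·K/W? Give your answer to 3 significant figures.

0.213 m

L = R·k = 9.55 × 0.0223 = 0.213 m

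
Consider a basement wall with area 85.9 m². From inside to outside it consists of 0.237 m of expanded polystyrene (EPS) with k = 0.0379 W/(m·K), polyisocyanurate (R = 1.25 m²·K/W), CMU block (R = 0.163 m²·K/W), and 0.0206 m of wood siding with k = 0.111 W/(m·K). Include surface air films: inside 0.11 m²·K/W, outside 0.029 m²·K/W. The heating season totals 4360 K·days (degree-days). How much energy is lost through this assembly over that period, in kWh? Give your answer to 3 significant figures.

0.237/0.0379 = 6.253
0.0206/0.111 = 0.1856
R_total = 0.11 + 6.253 + 1.25 + 0.163 + 0.1856 + 0.029 = 7.991 m²·K/W
E = A × HDD × 24 / R / 1000 = 85.9 × 4360 × 24 / 7.991 / 1000 = 1125 kWh

1120 kWh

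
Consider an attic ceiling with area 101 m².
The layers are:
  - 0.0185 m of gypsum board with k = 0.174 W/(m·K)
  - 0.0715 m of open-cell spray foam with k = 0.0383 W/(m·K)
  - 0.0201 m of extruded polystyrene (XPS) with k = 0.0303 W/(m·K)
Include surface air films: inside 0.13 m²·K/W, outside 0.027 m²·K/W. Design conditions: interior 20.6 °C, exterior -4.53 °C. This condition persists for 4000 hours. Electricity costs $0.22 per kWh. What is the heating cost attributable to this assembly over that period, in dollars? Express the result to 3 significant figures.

800 dollars

0.0185/0.174 = 0.1063
0.0715/0.0383 = 1.867
0.0201/0.0303 = 0.6634
R_total = 0.13 + 0.1063 + 1.867 + 0.6634 + 0.027 = 2.794 m²·K/W
Q = 101 × (20.6 − (-4.53)) / 2.794 = 908.6 W
E = 908.6 W × 4000 h / 1000 = 3634 kWh
Cost = 3634 × 0.22 = $799.5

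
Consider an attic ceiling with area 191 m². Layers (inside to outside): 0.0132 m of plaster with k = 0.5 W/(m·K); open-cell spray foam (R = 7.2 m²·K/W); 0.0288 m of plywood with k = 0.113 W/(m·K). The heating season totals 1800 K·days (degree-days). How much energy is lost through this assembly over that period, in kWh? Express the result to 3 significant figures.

1100 kWh

0.0132/0.5 = 0.0264
0.0288/0.113 = 0.2549
R_total = 0.0264 + 7.2 + 0.2549 = 7.481 m²·K/W
E = A × HDD × 24 / R / 1000 = 191 × 1800 × 24 / 7.481 / 1000 = 1103 kWh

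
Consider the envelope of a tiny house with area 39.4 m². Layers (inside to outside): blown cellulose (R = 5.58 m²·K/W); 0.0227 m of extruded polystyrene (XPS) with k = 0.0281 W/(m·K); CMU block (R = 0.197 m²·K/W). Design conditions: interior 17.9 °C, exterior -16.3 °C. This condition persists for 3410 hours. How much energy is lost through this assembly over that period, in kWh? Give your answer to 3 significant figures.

0.0227/0.0281 = 0.8078
R_total = 5.58 + 0.8078 + 0.197 = 6.585 m²·K/W
Q = 39.4 × (17.9 − (-16.3)) / 6.585 = 204.6 W
E = 204.6 W × 3410 h / 1000 = 697.8 kWh

698 kWh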